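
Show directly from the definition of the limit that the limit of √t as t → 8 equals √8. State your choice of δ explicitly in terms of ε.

δ = min(8, √8·ε)

Let ε > 0 be given. We want δ > 0 such that 0 < |t − 8| < δ implies |√t − √8| < ε.
Multiplying by the conjugate, |√t − √8| = |t − 8|/(√t + √8).
Restrict δ ≤ 8 so that |t − 8| < 8 forces t > 0, and then √t + √8 > √8.
Hence |√t − √8| < |t − 8|/√8, which is < ε once |t − 8| < √8·ε.
Take δ = min(8, √8·ε). If 0 < |t − 8| < δ then t > 0 and |√t − √8| < |t − 8|/√8 < ε.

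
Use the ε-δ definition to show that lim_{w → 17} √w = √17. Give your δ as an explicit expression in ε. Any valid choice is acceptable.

Let ε > 0. We want δ > 0 such that 0 < |w − 17| < δ implies |√w − √17| < ε.
Multiplying by the conjugate, |√w − √17| = |w − 17|/(√w + √17).
Restrict δ ≤ 17 so that |w − 17| < 17 forces w > 0, and then √w + √17 > √17.
Hence |√w − √17| < |w − 17|/√17, which is < ε once |w − 17| < √17·ε.
Take δ = min(17, √17·ε). If 0 < |w − 17| < δ then w > 0 and |√w − √17| < |w − 17|/√17 < ε.

δ = min(17, √17·ε)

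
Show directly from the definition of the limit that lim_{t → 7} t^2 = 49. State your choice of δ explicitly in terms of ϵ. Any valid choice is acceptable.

δ = min(2, ϵ/16)

Fix ϵ > 0. We seek δ > 0 with 0 < |t − 7| < δ ⇒ |t^2 − 49| < ϵ.
Factor: t^2 − 49 = (t − 7)(t + 7), so |t^2 − 49| = |t − 7|·|t + 7|.
Impose δ ≤ 2 so that |t| < 9; then |t + 7| ≤ 16.
Hence |t^2 − 49| ≤ 16|t − 7|, which is < ϵ once |t − 7| < ϵ/16.
Take δ = min(2, ϵ/16). If 0 < |t − 7| < δ then both bounds hold and |t^2 − 49| ≤ 16|t − 7| < 16·(ϵ/16) = ϵ.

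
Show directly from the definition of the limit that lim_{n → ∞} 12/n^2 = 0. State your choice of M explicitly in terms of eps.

M = (12/eps)^{1/2}

Let eps > 0. For n ≥ 1, |12/n^2 − 0| = 12/n^2.
12/n^2 < eps ⇔ n^2 > 12/eps ⇔ n > (12/eps)^{1/2}.
Take M = (12/eps)^{1/2}. Then n > M implies 12/n^2 < eps.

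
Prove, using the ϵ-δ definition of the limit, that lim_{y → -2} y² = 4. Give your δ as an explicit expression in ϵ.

δ = min(1, ϵ/5)

Fix ϵ > 0. We seek δ > 0 with 0 < |y + 2| < δ ⇒ |y² − 4| < ϵ.
Factor: y² − 4 = (y + 2)(y - 2), so |y² − 4| = |y + 2|·|y - 2|.
Restrict δ ≤ 1. Then |y + 2| < 1 gives |y| < 3, so by the triangle inequality |y - 2| ≤ 3 + 2 = 5.
Hence |y² − 4| ≤ 5|y + 2|, which is < ϵ once |y + 2| < ϵ/5.
Take δ = min(1, ϵ/5). If 0 < |y + 2| < δ then both bounds hold and |y² − 4| ≤ 5|y + 2| < 5·(ϵ/5) = ϵ.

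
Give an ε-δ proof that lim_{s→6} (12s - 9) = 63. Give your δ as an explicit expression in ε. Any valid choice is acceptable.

Suppose ε > 0. We need δ > 0 so that 0 < |s − 6| < δ implies |(12s - 9) − 63| < ε.
Since (12s - 9) − 63 = 12(s − 6), we have |(12s - 9) − 63| = 12|s − 6|.
So 12|s − 6| < ε exactly when |s − 6| < ε/12.
Choosing δ = ε/12 gives |(12s - 9) − 63| = 12|s − 6| < ε whenever |s − 6| < δ.

δ = ε/12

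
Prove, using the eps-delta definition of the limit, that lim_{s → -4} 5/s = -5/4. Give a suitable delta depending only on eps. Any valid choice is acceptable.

Let eps > 0 be given. We seek delta > 0 such that 0 < |s + 4| < delta implies |5/s + 5/4| < eps.
|5/s + 5/4| = 5·|-4 − s|/(4·|s|) = 5|s + 4|/(4|s|).
Require delta ≤ 2 so that |s| > 4 − 2 = 2, hence 4|s| > 8.
Then |5/s + 5/4| < 5|s + 4|/8, which is < eps when |s + 4| < (8/5)eps.
Take delta = min(2, (8/5)eps). Then 0 < |s + 4| < delta gives both |s + 4| < 2 and |s + 4| < (8/5)eps, so |5/s + 5/4| < eps.

delta = min(2, (8/5)eps)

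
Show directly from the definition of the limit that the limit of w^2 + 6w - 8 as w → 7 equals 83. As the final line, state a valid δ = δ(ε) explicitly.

Suppose ε > 0. We want δ > 0 such that 0 < |w − 7| < δ implies |(w^2 + 6w - 8) − 83| < ε.
(w^2 + 6w - 8) − 83 = w^2 + 6w - 91 = (w − 7)(w + 13).
So |(w^2 + 6w - 8) − 83| = |w − 7|·|w + 13|.
Assume first that |w − 7| < 1, so |w| < 8. Then |w + 13| ≤ 8 + 13 = 21.
Hence |(w^2 + 6w - 8) − 83| ≤ 21|w − 7| < ε provided |w − 7| < ε/21.
Take δ = min(1, ε/21). Then 0 < |w − 7| < δ gives both |w − 7| < 1 and |w − 7| < ε/21, so |(w^2 + 6w - 8) − 83| < ε.

δ = min(1, ε/21)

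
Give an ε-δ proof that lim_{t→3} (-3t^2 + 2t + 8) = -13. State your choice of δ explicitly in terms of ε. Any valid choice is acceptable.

Let ε > 0. We want δ > 0 such that 0 < |t − 3| < δ implies |(-3t^2 + 2t + 8) + 13| < ε.
(-3t^2 + 2t + 8) + 13 = -3t^2 + 2t + 21 = (t − 3)(-3t - 7).
So |(-3t^2 + 2t + 8) + 13| = |t − 3|·|-3t - 7|.
Require δ ≤ 2. Then |t − 3| < 2 gives |t| < 5, and by the triangle inequality |-3t - 7| ≤ 3·5 + 7 = 22.
Hence |(-3t^2 + 2t + 8) + 13| ≤ 22|t − 3| < ε provided |t − 3| < ε/22.
Choosing δ = min(2, ε/22) ensures both conditions, hence |(-3t^2 + 2t + 8) + 13| < ε.

δ = min(2, ε/22)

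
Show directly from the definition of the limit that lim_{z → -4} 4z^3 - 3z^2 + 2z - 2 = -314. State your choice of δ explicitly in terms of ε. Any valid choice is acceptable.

δ = min(1, ε/273)

Fix ε > 0. We want δ > 0 such that 0 < |z + 4| < δ implies |(4z^3 - 3z^2 + 2z - 2) + 314| < ε.
(4z^3 - 3z^2 + 2z - 2) + 314 = 4z^3 - 3z^2 + 2z + 312 = (z + 4)(4z^2 - 19z + 78).
So |(4z^3 - 3z^2 + 2z - 2) + 314| = |z + 4|·|4z^2 - 19z + 78|.
Assume first that |z + 4| < 1, so |z| < 5. Then |4z^2 - 19z + 78| ≤ 4·5^2 + 19·5 + 78 = 273.
Hence |(4z^3 - 3z^2 + 2z - 2) + 314| ≤ 273|z + 4| < ε provided |z + 4| < ε/273.
Take δ = min(1, ε/273). Then 0 < |z + 4| < δ gives both |z + 4| < 1 and |z + 4| < ε/273, so |(4z^3 - 3z^2 + 2z - 2) + 314| < ε.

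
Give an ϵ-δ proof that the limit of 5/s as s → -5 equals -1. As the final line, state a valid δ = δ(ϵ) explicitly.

δ = min(5/2, (5/2)ϵ)

Let ϵ > 0. We seek δ > 0 such that 0 < |s + 5| < δ implies |5/s + 1| < ϵ.
|5/s + 1| = 5·|-5 − s|/(5·|s|) = 5|s + 5|/(5|s|).
Require δ ≤ 5/2 so that |s| > 5 − 5/2 = 5/2, hence 5|s| > 25/2.
Then |5/s + 1| < 5|s + 5|/(25/2), which is < ϵ when |s + 5| < (5/2)ϵ.
Take δ = min(5/2, (5/2)ϵ). Then 0 < |s + 5| < δ gives both |s + 5| < 5/2 and |s + 5| < (5/2)ϵ, so |5/s + 1| < ϵ.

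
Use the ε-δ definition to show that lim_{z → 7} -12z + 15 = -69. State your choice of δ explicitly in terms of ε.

Fix ε > 0. We need δ > 0 so that 0 < |z − 7| < δ implies |(-12z + 15) + 69| < ε.
Since (-12z + 15) + 69 = -12(z − 7), we have |(-12z + 15) + 69| = 12|z − 7|.
So 12|z − 7| < ε exactly when |z − 7| < ε/12.
Take δ = ε/12. If 0 < |z − 7| < δ then |(-12z + 15) + 69| = 12|z − 7| < 12·(ε/12) = ε.

δ = ε/12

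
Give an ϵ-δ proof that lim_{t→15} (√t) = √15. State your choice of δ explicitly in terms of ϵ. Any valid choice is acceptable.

Suppose ϵ > 0. We want δ > 0 such that 0 < |t − 15| < δ implies |√t − √15| < ϵ.
Rationalise: √t − √15 = (t − 15)/(√t + √15), so |√t − √15| = |t − 15|/(√t + √15).
Restrict δ ≤ 15 so that |t − 15| < 15 forces t > 0, and then √t + √15 > √15.
Hence |√t − √15| < |t − 15|/√15, which is < ϵ once |t − 15| < √15·ϵ.
Take δ = min(15, √15·ϵ). If 0 < |t − 15| < δ then t > 0 and |√t − √15| < |t − 15|/√15 < ϵ.

δ = min(15, √15·ϵ)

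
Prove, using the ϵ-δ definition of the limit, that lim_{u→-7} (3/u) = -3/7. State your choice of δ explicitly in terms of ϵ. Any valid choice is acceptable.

δ = min(7/2, (49/6)ϵ)

Let ϵ > 0 be given. We seek δ > 0 such that 0 < |u + 7| < δ implies |3/u + 3/7| < ϵ.
|3/u + 3/7| = 3·|-7 − u|/(7·|u|) = 3|u + 7|/(7|u|).
Restrict δ ≤ 7/2. Then |u + 7| < 7/2 gives |u| > 7/2, so 7|u| > 49/2.
Then |3/u + 3/7| < 3|u + 7|/(49/2), which is < ϵ when |u + 7| < (49/6)ϵ.
Take δ = min(7/2, (49/6)ϵ). Then 0 < |u + 7| < δ gives both |u + 7| < 7/2 and |u + 7| < (49/6)ϵ, so |3/u + 3/7| < ϵ.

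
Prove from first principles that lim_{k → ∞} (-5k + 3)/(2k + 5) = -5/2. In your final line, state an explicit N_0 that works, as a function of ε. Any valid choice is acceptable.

Fix ε > 0. For k ≥ 1, |(-5k + 3)/(2k + 5) + 5/2| = |31|/(2(2k + 5)) = 31/(2(2k + 5)).
Since 2k + 5 ≥ 2k for k ≥ 1, this is ≤ 31/(2·2k) = (31/4)/k.
So |(-5k + 3)/(2k + 5) + 5/2| < ε whenever k > (31/4)/ε.
Take N_0 = (31/4)/ε. If k > N_0 then |(-5k + 3)/(2k + 5) + 5/2| ≤ (31/4)/k < ε.

N_0 = (31/4)/ε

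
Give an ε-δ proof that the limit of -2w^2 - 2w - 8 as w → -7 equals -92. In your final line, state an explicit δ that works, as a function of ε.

Fix ε > 0. We want δ > 0 such that 0 < |w + 7| < δ implies |(-2w^2 - 2w - 8) + 92| < ε.
(-2w^2 - 2w - 8) + 92 = -2w^2 - 2w + 84 = (w + 7)(-2w + 12).
So |(-2w^2 - 2w - 8) + 92| = |w + 7|·|-2w + 12|.
Assume first that |w + 7| < 1, so |w| < 8. Then |-2w + 12| ≤ 2·8 + 12 = 28.
Hence |(-2w^2 - 2w - 8) + 92| ≤ 28|w + 7| < ε provided |w + 7| < ε/28.
Choosing δ = min(1, ε/28) ensures both conditions, hence |(-2w^2 - 2w - 8) + 92| < ε.

δ = min(1, ε/28)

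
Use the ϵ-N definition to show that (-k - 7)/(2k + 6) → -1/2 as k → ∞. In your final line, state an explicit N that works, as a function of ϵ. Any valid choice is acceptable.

N = 2/ϵ

Let ϵ > 0 be given. For k ≥ 1, |(-k - 7)/(2k + 6) + 1/2| = |-8|/(2(2k + 6)) = 8/(2(2k + 6)).
Since 2k + 6 ≥ 2k for k ≥ 1, this is ≤ 8/(2·2k) = 2/k.
So |(-k - 7)/(2k + 6) + 1/2| < ϵ whenever k > 2/ϵ.
Take N = 2/ϵ. If k > N then |(-k - 7)/(2k + 6) + 1/2| ≤ 2/k < ϵ.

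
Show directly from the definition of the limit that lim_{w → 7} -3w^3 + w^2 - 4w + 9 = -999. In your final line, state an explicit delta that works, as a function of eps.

delta = min(1, eps/496)

Suppose eps > 0. We want delta > 0 such that 0 < |w − 7| < delta implies |(-3w^3 + w^2 - 4w + 9) + 999| < eps.
(-3w^3 + w^2 - 4w + 9) + 999 = -3w^3 + w^2 - 4w + 1008 = (w − 7)(-3w^2 - 20w - 144).
So |(-3w^3 + w^2 - 4w + 9) + 999| = |w − 7|·|-3w^2 - 20w - 144|.
Require delta ≤ 1. Then |w − 7| < 1 gives |w| < 8, and by the triangle inequality |-3w^2 - 20w - 144| ≤ 3·8^2 + 20·8 + 144 = 496.
Hence |(-3w^3 + w^2 - 4w + 9) + 999| ≤ 496|w − 7| < eps provided |w − 7| < eps/496.
Take delta = min(1, eps/496). Then 0 < |w − 7| < delta gives both |w − 7| < 1 and |w − 7| < eps/496, so |(-3w^3 + w^2 - 4w + 9) + 999| < eps.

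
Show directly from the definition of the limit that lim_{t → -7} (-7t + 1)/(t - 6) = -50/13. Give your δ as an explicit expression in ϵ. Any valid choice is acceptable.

Suppose ϵ > 0. We want δ > 0 with 0 < |t + 7| < δ ⇒ |(-7t + 1)/(t - 6) + 50/13| < ϵ.
Combining over a common denominator, (-7t + 1)/(t - 6) + 50/13 = [(-7t + 1)·(-13) − 50·(t - 6)] / [(-13)·(t - 6)] = 41(t + 7) / ((-13)(t - 6)).
So |(-7t + 1)/(t - 6) + 50/13| = 41|t + 7| / (13·|t − 6|).
Restrict δ ≤ 13/2. Then |t + 7| < 13/2 gives |t − 6| = |(t + 7) + (-13)| ≥ 13 − 13/2 = 13/2.
Hence |(-7t + 1)/(t - 6) + 50/13| < 41|t + 7|/(13·(13/2)) = (82/169)|t + 7|, which is < ϵ once |t + 7| < (169/82)ϵ.
Take δ = min(13/2, (169/82)ϵ). Then 0 < |t + 7| < δ forces both bounds, so |(-7t + 1)/(t - 6) + 50/13| < ϵ.

δ = min(13/2, (169/82)ϵ)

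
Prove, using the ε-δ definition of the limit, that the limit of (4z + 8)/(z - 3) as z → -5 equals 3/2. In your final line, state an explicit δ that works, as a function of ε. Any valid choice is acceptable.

Fix ε > 0. We want δ > 0 with 0 < |z + 5| < δ ⇒ |(4z + 8)/(z - 3) − (3/2)| < ε.
Combining over a common denominator, (4z + 8)/(z - 3) − (3/2) = [(4z + 8)·(-8) − (-12)·(z - 3)] / [(-8)·(z - 3)] = -20(z + 5) / ((-8)(z - 3)).
So |(4z + 8)/(z - 3) − (3/2)| = 20|z + 5| / (8·|z − 3|).
Restrict δ ≤ 4. Then |z + 5| < 4 gives |z − 3| = |(z + 5) + (-8)| ≥ 8 − 4 = 4.
Hence |(4z + 8)/(z - 3) − (3/2)| < 20|z + 5|/(8·4) = (5/8)|z + 5|, which is < ε once |z + 5| < (8/5)ε.
Take δ = min(4, (8/5)ε). Then 0 < |z + 5| < δ forces both bounds, so |(4z + 8)/(z - 3) − (3/2)| < ε.

δ = min(4, (8/5)ε)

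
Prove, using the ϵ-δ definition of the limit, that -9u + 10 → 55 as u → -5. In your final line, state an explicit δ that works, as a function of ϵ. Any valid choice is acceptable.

δ = ϵ/9

Let ϵ > 0. We need δ > 0 so that 0 < |u + 5| < δ implies |(-9u + 10) − 55| < ϵ.
Since (-9u + 10) − 55 = -9(u + 5), we have |(-9u + 10) − 55| = 9|u + 5|.
So 9|u + 5| < ϵ exactly when |u + 5| < ϵ/9.
Take δ = ϵ/9. If 0 < |u + 5| < δ then |(-9u + 10) − 55| = 9|u + 5| < 9·(ϵ/9) = ϵ.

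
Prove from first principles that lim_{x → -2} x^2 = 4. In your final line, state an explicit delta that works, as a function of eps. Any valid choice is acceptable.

Suppose eps > 0. We seek delta > 0 with 0 < |x + 2| < delta ⇒ |x^2 − 4| < eps.
Factor: x^2 − 4 = (x + 2)(x - 2), so |x^2 − 4| = |x + 2|·|x - 2|.
Impose delta ≤ 1 so that |x| < 3; then |x - 2| ≤ 5.
Hence |x^2 − 4| ≤ 5|x + 2|, which is < eps once |x + 2| < eps/5.
Take delta = min(1, eps/5). If 0 < |x + 2| < delta then both bounds hold and |x^2 − 4| ≤ 5|x + 2| < 5·(eps/5) = eps.

delta = min(1, eps/5)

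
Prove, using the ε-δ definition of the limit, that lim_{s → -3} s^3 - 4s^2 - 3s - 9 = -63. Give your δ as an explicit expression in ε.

Suppose ε > 0. We want δ > 0 such that 0 < |s + 3| < δ implies |(s^3 - 4s^2 - 3s - 9) + 63| < ε.
(s^3 - 4s^2 - 3s - 9) + 63 = s^3 - 4s^2 - 3s + 54 = (s + 3)(s^2 - 7s + 18).
So |(s^3 - 4s^2 - 3s - 9) + 63| = |s + 3|·|s^2 - 7s + 18|.
Assume first that |s + 3| < 1, so |s| < 4. Then |s^2 - 7s + 18| ≤ 4^2 + 7·4 + 18 = 62.
Hence |(s^3 - 4s^2 - 3s - 9) + 63| ≤ 62|s + 3| < ε provided |s + 3| < ε/62.
Take δ = min(1, ε/62). Then 0 < |s + 3| < δ gives both |s + 3| < 1 and |s + 3| < ε/62, so |(s^3 - 4s^2 - 3s - 9) + 63| < ε.

δ = min(1, ε/62)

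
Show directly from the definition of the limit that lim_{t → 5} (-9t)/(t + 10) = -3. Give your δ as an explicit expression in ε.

δ = min(15/2, (5/4)ε)

Suppose ε > 0. We want δ > 0 with 0 < |t − 5| < δ ⇒ |(-9t)/(t + 10) + 3| < ε.
Combining over a common denominator, (-9t)/(t + 10) + 3 = [(-9t)·15 − (-45)·(t + 10)] / [15·(t + 10)] = -90(t − 5) / (15(t + 10)).
So |(-9t)/(t + 10) + 3| = 90|t − 5| / (15·|t + 10|).
Require δ ≤ 15/2, so |t + 10| ≥ |15| − |t − 5| > 15 − 15/2 = 15/2.
Hence |(-9t)/(t + 10) + 3| < 90|t − 5|/(15·(15/2)) = (4/5)|t − 5|, which is < ε once |t − 5| < (5/4)ε.
Take δ = min(15/2, (5/4)ε). Then 0 < |t − 5| < δ forces both bounds, so |(-9t)/(t + 10) + 3| < ε.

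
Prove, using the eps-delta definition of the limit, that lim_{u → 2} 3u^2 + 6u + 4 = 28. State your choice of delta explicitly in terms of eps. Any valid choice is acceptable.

Let eps > 0 be given. We want delta > 0 such that 0 < |u − 2| < delta implies |(3u^2 + 6u + 4) − 28| < eps.
(3u^2 + 6u + 4) − 28 = 3u^2 + 6u - 24 = (u − 2)(3u + 12).
So |(3u^2 + 6u + 4) − 28| = |u − 2|·|3u + 12|.
Require delta ≤ 1. Then |u − 2| < 1 gives |u| < 3, and by the triangle inequality |3u + 12| ≤ 3·3 + 12 = 21.
Hence |(3u^2 + 6u + 4) − 28| ≤ 21|u − 2| < eps provided |u − 2| < eps/21.
Take delta = min(1, eps/21). Then 0 < |u − 2| < delta gives both |u − 2| < 1 and |u − 2| < eps/21, so |(3u^2 + 6u + 4) − 28| < eps.

delta = min(1, eps/21)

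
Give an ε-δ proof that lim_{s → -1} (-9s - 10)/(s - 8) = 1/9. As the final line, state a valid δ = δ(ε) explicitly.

Suppose ε > 0. We want δ > 0 with 0 < |s + 1| < δ ⇒ |(-9s - 10)/(s - 8) − (1/9)| < ε.
Combining over a common denominator, (-9s - 10)/(s - 8) − (1/9) = [(-9s - 10)·(-9) − (-1)·(s - 8)] / [(-9)·(s - 8)] = 82(s + 1) / ((-9)(s - 8)).
So |(-9s - 10)/(s - 8) − (1/9)| = 82|s + 1| / (9·|s − 8|).
Require δ ≤ 9/2, so |s − 8| ≥ |-9| − |s + 1| > 9 − 9/2 = 9/2.
Hence |(-9s - 10)/(s - 8) − (1/9)| < 82|s + 1|/(9·(9/2)) = (164/81)|s + 1|, which is < ε once |s + 1| < (81/164)ε.
Take δ = min(9/2, (81/164)ε). Then 0 < |s + 1| < δ forces both bounds, so |(-9s - 10)/(s - 8) − (1/9)| < ε.

δ = min(9/2, (81/164)ε)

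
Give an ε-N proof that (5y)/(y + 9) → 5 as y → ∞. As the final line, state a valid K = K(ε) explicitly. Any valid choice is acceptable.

Fix ε > 0. We seek K > 0 such that y > K implies |(5y)/(y + 9) − 5| < ε.
(5y)/(y + 9) − 5 = ((5y) − 5(y + 9)) / ((y + 9)) = -45/((y + 9)).
For y > 0 we have y + 9 > y, so |(5y)/(y + 9) − 5| = 45/((y + 9)) < 45/(y) = 45/y.
Thus |(5y)/(y + 9) − 5| < ε whenever y > 45/ε.
Take K = 45/ε. If y > K then |(5y)/(y + 9) − 5| < 45/y < ε.

K = 45/ε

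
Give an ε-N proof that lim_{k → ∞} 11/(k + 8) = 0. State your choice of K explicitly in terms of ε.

Suppose ε > 0. For k ≥ 1, |11/(k + 8) − 0| = 11/(k + 8) ≤ 11/k.
We need 11/k < ε, i.e. k > 11/ε.
Take K = 11/ε. If k > K then |11/(k + 8)| ≤ 11/k < ε.

K = 11/ε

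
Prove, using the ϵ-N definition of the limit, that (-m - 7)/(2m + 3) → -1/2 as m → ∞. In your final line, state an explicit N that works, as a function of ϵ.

Let ϵ > 0 be given. For m ≥ 1, |(-m - 7)/(2m + 3) + 1/2| = |-11|/(2(2m + 3)) = 11/(2(2m + 3)).
Since 2m + 3 ≥ 2m for m ≥ 1, this is ≤ 11/(2·2m) = (11/4)/m.
So |(-m - 7)/(2m + 3) + 1/2| < ϵ whenever m > (11/4)/ϵ.
Take N = (11/4)/ϵ. If m > N then |(-m - 7)/(2m + 3) + 1/2| ≤ (11/4)/m < ϵ.

N = (11/4)/ϵ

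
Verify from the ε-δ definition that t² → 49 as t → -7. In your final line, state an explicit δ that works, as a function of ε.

Suppose ε > 0. We seek δ > 0 with 0 < |t + 7| < δ ⇒ |t² − 49| < ε.
Factor: t² − 49 = (t + 7)(t - 7), so |t² − 49| = |t + 7|·|t - 7|.
Impose δ ≤ 1 so that |t| < 8; then |t - 7| ≤ 15.
Hence |t² − 49| ≤ 15|t + 7|, which is < ε once |t + 7| < ε/15.
Take δ = min(1, ε/15). If 0 < |t + 7| < δ then both bounds hold and |t² − 49| ≤ 15|t + 7| < 15·(ε/15) = ε.

δ = min(1, ε/15)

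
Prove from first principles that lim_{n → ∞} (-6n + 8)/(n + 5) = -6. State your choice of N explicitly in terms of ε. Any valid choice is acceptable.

N = 38/ε

Let ε > 0. For n ≥ 1, |(-6n + 8)/(n + 5) + 6| = |38|/((n + 5)) = 38/((n + 5)).
Since n + 5 ≥ n for n ≥ 1, this is ≤ 38/(n) = 38/n.
So |(-6n + 8)/(n + 5) + 6| < ε whenever n > 38/ε.
Take N = 38/ε. If n > N then |(-6n + 8)/(n + 5) + 6| ≤ 38/n < ε.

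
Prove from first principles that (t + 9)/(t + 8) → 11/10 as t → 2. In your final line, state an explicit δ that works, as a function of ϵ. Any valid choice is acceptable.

δ = min(5, 50ϵ)

Let ϵ > 0 be given. We want δ > 0 with 0 < |t − 2| < δ ⇒ |(t + 9)/(t + 8) − (11/10)| < ϵ.
Combining over a common denominator, (t + 9)/(t + 8) − (11/10) = [(t + 9)·10 − 11·(t + 8)] / [10·(t + 8)] = -1(t − 2) / (10(t + 8)).
So |(t + 9)/(t + 8) − (11/10)| = |t − 2| / (10·|t + 8|).
Restrict δ ≤ 5. Then |t − 2| < 5 gives |t + 8| = |(t − 2) + 10| ≥ 10 − 5 = 5.
Hence |(t + 9)/(t + 8) − (11/10)| < |t − 2|/(10·5) = (1/50)|t − 2|, which is < ϵ once |t − 2| < 50ϵ.
Take δ = min(5, 50ϵ). Then 0 < |t − 2| < δ forces both bounds, so |(t + 9)/(t + 8) − (11/10)| < ϵ.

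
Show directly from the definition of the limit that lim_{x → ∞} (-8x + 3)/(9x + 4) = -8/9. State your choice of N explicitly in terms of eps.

N = (59/81)/eps

Let eps > 0. We seek N > 0 such that x > N implies |(-8x + 3)/(9x + 4) + 8/9| < eps.
(-8x + 3)/(9x + 4) + 8/9 = (9(-8x + 3) − (-8)(9x + 4)) / (9(9x + 4)) = 59/(9(9x + 4)).
For x > 0 we have 9x + 4 > 9x, so |(-8x + 3)/(9x + 4) + 8/9| = 59/(9(9x + 4)) < 59/(9·9x) = (59/81)/x.
Thus |(-8x + 3)/(9x + 4) + 8/9| < eps whenever x > (59/81)/eps.
Take N = (59/81)/eps. If x > N then |(-8x + 3)/(9x + 4) + 8/9| < (59/81)/x < eps.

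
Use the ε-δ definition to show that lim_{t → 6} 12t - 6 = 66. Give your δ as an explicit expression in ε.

δ = ε/12

Let ε > 0. We need δ > 0 so that 0 < |t − 6| < δ implies |(12t - 6) − 66| < ε.
|(12t - 6) − 66| = |12t - 72| = 12|t − 6|.
Thus it suffices that |t − 6| < ε/12.
Take δ = ε/12. If 0 < |t − 6| < δ then |(12t - 6) − 66| = 12|t − 6| < 12·(ε/12) = ε.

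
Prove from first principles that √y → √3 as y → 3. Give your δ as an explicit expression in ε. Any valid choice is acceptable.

δ = min(3, √3·ε)

Let ε > 0. We want δ > 0 such that 0 < |y − 3| < δ implies |√y − √3| < ε.
Rationalise: √y − √3 = (y − 3)/(√y + √3), so |√y − √3| = |y − 3|/(√y + √3).
Restrict δ ≤ 3 so that |y − 3| < 3 forces y > 0, and then √y + √3 > √3.
Hence |√y − √3| < |y − 3|/√3, which is < ε once |y − 3| < √3·ε.
Take δ = min(3, √3·ε). If 0 < |y − 3| < δ then y > 0 and |√y − √3| < |y − 3|/√3 < ε.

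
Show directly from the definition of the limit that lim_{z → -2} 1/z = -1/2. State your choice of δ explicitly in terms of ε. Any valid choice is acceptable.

Let ε > 0 be given. We seek δ > 0 such that 0 < |z + 2| < δ implies |1/z + 1/2| < ε.
|1/z + 1/2| = |-2 − z|/(2·|z|) = |z + 2|/(2|z|).
Restrict δ ≤ 1. Then |z + 2| < 1 gives |z| > 1, so 2|z| > 2.
Then |1/z + 1/2| < |z + 2|/2, which is < ε when |z + 2| < 2ε.
Take δ = min(1, 2ε). Then 0 < |z + 2| < δ gives both |z + 2| < 1 and |z + 2| < 2ε, so |1/z + 1/2| < ε.

δ = min(1, 2ε)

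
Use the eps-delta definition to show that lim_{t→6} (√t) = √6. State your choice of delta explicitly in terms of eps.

Fix eps > 0. We want delta > 0 such that 0 < |t − 6| < delta implies |√t − √6| < eps.
Rationalise: √t − √6 = (t − 6)/(√t + √6), so |√t − √6| = |t − 6|/(√t + √6).
Restrict delta ≤ 6 so that |t − 6| < 6 forces t > 0, and then √t + √6 > √6.
Hence |√t − √6| < |t − 6|/√6, which is < eps once |t − 6| < √6·eps.
Take delta = min(6, √6·eps). If 0 < |t − 6| < delta then t > 0 and |√t − √6| < |t − 6|/√6 < eps.

delta = min(6, √6·eps)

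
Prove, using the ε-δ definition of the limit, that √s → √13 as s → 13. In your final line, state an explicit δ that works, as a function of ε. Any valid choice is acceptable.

Let ε > 0 be given. We want δ > 0 such that 0 < |s − 13| < δ implies |√s − √13| < ε.
Multiplying by the conjugate, |√s − √13| = |s − 13|/(√s + √13).
Restrict δ ≤ 13 so that |s − 13| < 13 forces s > 0, and then √s + √13 > √13.
Hence |√s − √13| < |s − 13|/√13, which is < ε once |s − 13| < √13·ε.
Take δ = min(13, √13·ε). If 0 < |s − 13| < δ then s > 0 and |√s − √13| < |s − 13|/√13 < ε.

δ = min(13, √13·ε)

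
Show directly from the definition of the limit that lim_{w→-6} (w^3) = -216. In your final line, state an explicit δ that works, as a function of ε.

Let ε > 0 be given. We seek δ > 0 with 0 < |w + 6| < δ ⇒ |w^3 + 216| < ε.
Factor: w^3 + 216 = (w + 6)(w^2 - 6w + 36), so |w^3 + 216| = |w + 6|·|w^2 - 6w + 36|.
Impose δ ≤ 2 so that |w| < 8; then |w^2 - 6w + 36| ≤ 148.
Hence |w^3 + 216| ≤ 148|w + 6|, which is < ε once |w + 6| < ε/148.
Take δ = min(2, ε/148). If 0 < |w + 6| < δ then both bounds hold and |w^3 + 216| ≤ 148|w + 6| < 148·(ε/148) = ε.

δ = min(2, ε/148)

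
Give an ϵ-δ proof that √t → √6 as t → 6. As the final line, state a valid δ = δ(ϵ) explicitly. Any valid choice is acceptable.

δ = min(6, √6·ϵ)

Fix ϵ > 0. We want δ > 0 such that 0 < |t − 6| < δ implies |√t − √6| < ϵ.
Rationalise: √t − √6 = (t − 6)/(√t + √6), so |√t − √6| = |t − 6|/(√t + √6).
Restrict δ ≤ 6 so that |t − 6| < 6 forces t > 0, and then √t + √6 > √6.
Hence |√t − √6| < |t − 6|/√6, which is < ϵ once |t − 6| < √6·ϵ.
Take δ = min(6, √6·ϵ). If 0 < |t − 6| < δ then t > 0 and |√t − √6| < |t − 6|/√6 < ϵ.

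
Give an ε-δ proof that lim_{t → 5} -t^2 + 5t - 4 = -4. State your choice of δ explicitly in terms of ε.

Suppose ε > 0. We want δ > 0 such that 0 < |t − 5| < δ implies |(-t^2 + 5t - 4) + 4| < ε.
(-t^2 + 5t - 4) + 4 = -t^2 + 5t = (t − 5)(-t).
So |(-t^2 + 5t - 4) + 4| = |t − 5|·|-t|.
Assume first that |t − 5| < 1, so |t| < 6. Then |-t| ≤ 6 = 6.
Hence |(-t^2 + 5t - 4) + 4| ≤ 6|t − 5| < ε provided |t − 5| < ε/6.
Take δ = min(1, ε/6). Then 0 < |t − 5| < δ gives both |t − 5| < 1 and |t − 5| < ε/6, so |(-t^2 + 5t - 4) + 4| < ε.

δ = min(1, ε/6)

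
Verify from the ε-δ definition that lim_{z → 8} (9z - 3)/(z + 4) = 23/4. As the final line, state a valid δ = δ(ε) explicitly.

Suppose ε > 0. We want δ > 0 with 0 < |z − 8| < δ ⇒ |(9z - 3)/(z + 4) − (23/4)| < ε.
Combining over a common denominator, (9z - 3)/(z + 4) − (23/4) = [(9z - 3)·12 − 69·(z + 4)] / [12·(z + 4)] = 39(z − 8) / (12(z + 4)).
So |(9z - 3)/(z + 4) − (23/4)| = 39|z − 8| / (12·|z + 4|).
Require δ ≤ 6, so |z + 4| ≥ |12| − |z − 8| > 12 − 6 = 6.
Hence |(9z - 3)/(z + 4) − (23/4)| < 39|z − 8|/(12·6) = (13/24)|z − 8|, which is < ε once |z − 8| < (24/13)ε.
Take δ = min(6, (24/13)ε). Then 0 < |z − 8| < δ forces both bounds, so |(9z - 3)/(z + 4) − (23/4)| < ε.

δ = min(6, (24/13)ε)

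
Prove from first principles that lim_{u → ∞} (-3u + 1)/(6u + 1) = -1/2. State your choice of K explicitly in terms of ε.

K = (1/4)/ε

Let ε > 0 be given. We seek K > 0 such that u > K implies |(-3u + 1)/(6u + 1) + 1/2| < ε.
(-3u + 1)/(6u + 1) + 1/2 = (6(-3u + 1) − (-3)(6u + 1)) / (6(6u + 1)) = 9/(6(6u + 1)).
For u > 0 we have 6u + 1 > 6u, so |(-3u + 1)/(6u + 1) + 1/2| = 9/(6(6u + 1)) < 9/(6·6u) = (1/4)/u.
Thus |(-3u + 1)/(6u + 1) + 1/2| < ε whenever u > (1/4)/ε.
Take K = (1/4)/ε. If u > K then |(-3u + 1)/(6u + 1) + 1/2| < (1/4)/u < ε.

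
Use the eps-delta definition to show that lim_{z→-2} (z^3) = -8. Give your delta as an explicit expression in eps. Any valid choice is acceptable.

delta = min(2, eps/28)

Let eps > 0 be given. We seek delta > 0 with 0 < |z + 2| < delta ⇒ |z^3 + 8| < eps.
Factor: z^3 + 8 = (z + 2)(z^2 - 2z + 4), so |z^3 + 8| = |z + 2|·|z^2 - 2z + 4|.
Impose delta ≤ 2 so that |z| < 4; then |z^2 - 2z + 4| ≤ 28.
Hence |z^3 + 8| ≤ 28|z + 2|, which is < eps once |z + 2| < eps/28.
Take delta = min(2, eps/28). If 0 < |z + 2| < delta then both bounds hold and |z^3 + 8| ≤ 28|z + 2| < 28·(eps/28) = eps.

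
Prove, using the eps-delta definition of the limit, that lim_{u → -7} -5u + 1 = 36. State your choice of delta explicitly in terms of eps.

delta = eps/5

Let eps > 0 be given. We need delta > 0 so that 0 < |u + 7| < delta implies |(-5u + 1) − 36| < eps.
Since (-5u + 1) − 36 = -5(u + 7), we have |(-5u + 1) − 36| = 5|u + 7|.
Thus it suffices that |u + 7| < eps/5.
Choosing delta = eps/5 gives |(-5u + 1) − 36| = 5|u + 7| < eps whenever |u + 7| < delta.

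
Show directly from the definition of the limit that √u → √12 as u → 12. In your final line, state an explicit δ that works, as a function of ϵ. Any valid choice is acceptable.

δ = min(12, √12·ϵ)

Let ϵ > 0 be given. We want δ > 0 such that 0 < |u − 12| < δ implies |√u − √12| < ϵ.
Rationalise: √u − √12 = (u − 12)/(√u + √12), so |√u − √12| = |u − 12|/(√u + √12).
Restrict δ ≤ 12 so that |u − 12| < 12 forces u > 0, and then √u + √12 > √12.
Hence |√u − √12| < |u − 12|/√12, which is < ϵ once |u − 12| < √12·ϵ.
Take δ = min(12, √12·ϵ). If 0 < |u − 12| < δ then u > 0 and |√u − √12| < |u − 12|/√12 < ϵ.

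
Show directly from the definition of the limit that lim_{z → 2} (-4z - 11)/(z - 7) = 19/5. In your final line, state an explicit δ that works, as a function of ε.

δ = min(5/2, (25/78)ε)

Let ε > 0. We want δ > 0 with 0 < |z − 2| < δ ⇒ |(-4z - 11)/(z - 7) − (19/5)| < ε.
Combining over a common denominator, (-4z - 11)/(z - 7) − (19/5) = [(-4z - 11)·(-5) − (-19)·(z - 7)] / [(-5)·(z - 7)] = 39(z − 2) / ((-5)(z - 7)).
So |(-4z - 11)/(z - 7) − (19/5)| = 39|z − 2| / (5·|z − 7|).
Restrict δ ≤ 5/2. Then |z − 2| < 5/2 gives |z − 7| = |(z − 2) + (-5)| ≥ 5 − 5/2 = 5/2.
Hence |(-4z - 11)/(z - 7) − (19/5)| < 39|z − 2|/(5·(5/2)) = (78/25)|z − 2|, which is < ε once |z − 2| < (25/78)ε.
Take δ = min(5/2, (25/78)ε). Then 0 < |z − 2| < δ forces both bounds, so |(-4z - 11)/(z - 7) − (19/5)| < ε.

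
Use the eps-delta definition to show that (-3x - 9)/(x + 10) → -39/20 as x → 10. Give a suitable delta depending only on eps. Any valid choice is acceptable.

Let eps > 0 be given. We want delta > 0 with 0 < |x − 10| < delta ⇒ |(-3x - 9)/(x + 10) + 39/20| < eps.
Combining over a common denominator, (-3x - 9)/(x + 10) + 39/20 = [(-3x - 9)·20 − (-39)·(x + 10)] / [20·(x + 10)] = -21(x − 10) / (20(x + 10)).
So |(-3x - 9)/(x + 10) + 39/20| = 21|x − 10| / (20·|x + 10|).
Require delta ≤ 10, so |x + 10| ≥ |20| − |x − 10| > 20 − 10 = 10.
Hence |(-3x - 9)/(x + 10) + 39/20| < 21|x − 10|/(20·10) = (21/200)|x − 10|, which is < eps once |x − 10| < (200/21)eps.
Take delta = min(10, (200/21)eps). Then 0 < |x − 10| < delta forces both bounds, so |(-3x - 9)/(x + 10) + 39/20| < eps.

delta = min(10, (200/21)eps)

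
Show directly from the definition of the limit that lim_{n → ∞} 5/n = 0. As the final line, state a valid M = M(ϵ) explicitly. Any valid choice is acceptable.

Let ϵ > 0. For n ≥ 1, |5/n − 0| = 5/(n) ≤ 5/n.
We need 5/n < ϵ, i.e. n > 5/ϵ.
Take M = 5/ϵ. If n > M then |5/n| ≤ 5/n < ϵ.

M = 5/ϵ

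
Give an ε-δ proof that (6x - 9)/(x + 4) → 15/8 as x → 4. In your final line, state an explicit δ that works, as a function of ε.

Let ε > 0. We want δ > 0 with 0 < |x − 4| < δ ⇒ |(6x - 9)/(x + 4) − (15/8)| < ε.
Combining over a common denominator, (6x - 9)/(x + 4) − (15/8) = [(6x - 9)·8 − 15·(x + 4)] / [8·(x + 4)] = 33(x − 4) / (8(x + 4)).
So |(6x - 9)/(x + 4) − (15/8)| = 33|x − 4| / (8·|x + 4|).
Require δ ≤ 4, so |x + 4| ≥ |8| − |x − 4| > 8 − 4 = 4.
Hence |(6x - 9)/(x + 4) − (15/8)| < 33|x − 4|/(8·4) = (33/32)|x − 4|, which is < ε once |x − 4| < (32/33)ε.
Take δ = min(4, (32/33)ε). Then 0 < |x − 4| < δ forces both bounds, so |(6x - 9)/(x + 4) − (15/8)| < ε.

δ = min(4, (32/33)ε)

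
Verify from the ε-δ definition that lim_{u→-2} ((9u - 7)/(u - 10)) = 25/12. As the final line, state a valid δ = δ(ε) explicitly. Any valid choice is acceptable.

Suppose ε > 0. We want δ > 0 with 0 < |u + 2| < δ ⇒ |(9u - 7)/(u - 10) − (25/12)| < ε.
Combining over a common denominator, (9u - 7)/(u - 10) − (25/12) = [(9u - 7)·(-12) − (-25)·(u - 10)] / [(-12)·(u - 10)] = -83(u + 2) / ((-12)(u - 10)).
So |(9u - 7)/(u - 10) − (25/12)| = 83|u + 2| / (12·|u − 10|).
Restrict δ ≤ 6. Then |u + 2| < 6 gives |u − 10| = |(u + 2) + (-12)| ≥ 12 − 6 = 6.
Hence |(9u - 7)/(u - 10) − (25/12)| < 83|u + 2|/(12·6) = (83/72)|u + 2|, which is < ε once |u + 2| < (72/83)ε.
Take δ = min(6, (72/83)ε). Then 0 < |u + 2| < δ forces both bounds, so |(9u - 7)/(u - 10) − (25/12)| < ε.

δ = min(6, (72/83)ε)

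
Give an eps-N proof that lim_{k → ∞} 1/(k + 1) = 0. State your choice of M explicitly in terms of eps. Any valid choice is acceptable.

M = 1/eps

Let eps > 0. For k ≥ 1, |1/(k + 1) − 0| = 1/(k + 1) ≤ 1/k.
We need 1/k < eps, i.e. k > 1/eps.
Take M = 1/eps. If k > M then |1/(k + 1)| ≤ 1/k < eps.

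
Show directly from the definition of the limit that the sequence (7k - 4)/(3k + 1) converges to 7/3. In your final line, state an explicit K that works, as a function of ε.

K = (19/9)/ε

Fix ε > 0. For k ≥ 1, |(7k - 4)/(3k + 1) − (7/3)| = |-19|/(3(3k + 1)) = 19/(3(3k + 1)).
Since 3k + 1 ≥ 3k for k ≥ 1, this is ≤ 19/(3·3k) = (19/9)/k.
So |(7k - 4)/(3k + 1) − (7/3)| < ε whenever k > (19/9)/ε.
Take K = (19/9)/ε. If k > K then |(7k - 4)/(3k + 1) − (7/3)| ≤ (19/9)/k < ε.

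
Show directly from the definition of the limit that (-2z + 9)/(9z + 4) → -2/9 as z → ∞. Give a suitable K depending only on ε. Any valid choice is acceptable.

K = (89/81)/ε

Suppose ε > 0. We seek K > 0 such that z > K implies |(-2z + 9)/(9z + 4) + 2/9| < ε.
(-2z + 9)/(9z + 4) + 2/9 = (9(-2z + 9) − (-2)(9z + 4)) / (9(9z + 4)) = 89/(9(9z + 4)).
For z > 0 we have 9z + 4 > 9z, so |(-2z + 9)/(9z + 4) + 2/9| = 89/(9(9z + 4)) < 89/(9·9z) = (89/81)/z.
Thus |(-2z + 9)/(9z + 4) + 2/9| < ε whenever z > (89/81)/ε.
Take K = (89/81)/ε. If z > K then |(-2z + 9)/(9z + 4) + 2/9| < (89/81)/z < ε.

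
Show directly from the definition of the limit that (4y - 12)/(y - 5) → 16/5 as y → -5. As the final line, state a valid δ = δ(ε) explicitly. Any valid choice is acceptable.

δ = min(5, (25/4)ε)

Fix ε > 0. We want δ > 0 with 0 < |y + 5| < δ ⇒ |(4y - 12)/(y - 5) − (16/5)| < ε.
Combining over a common denominator, (4y - 12)/(y - 5) − (16/5) = [(4y - 12)·(-10) − (-32)·(y - 5)] / [(-10)·(y - 5)] = -8(y + 5) / ((-10)(y - 5)).
So |(4y - 12)/(y - 5) − (16/5)| = 8|y + 5| / (10·|y − 5|).
Restrict δ ≤ 5. Then |y + 5| < 5 gives |y − 5| = |(y + 5) + (-10)| ≥ 10 − 5 = 5.
Hence |(4y - 12)/(y - 5) − (16/5)| < 8|y + 5|/(10·5) = (4/25)|y + 5|, which is < ε once |y + 5| < (25/4)ε.
Take δ = min(5, (25/4)ε). Then 0 < |y + 5| < δ forces both bounds, so |(4y - 12)/(y - 5) − (16/5)| < ε.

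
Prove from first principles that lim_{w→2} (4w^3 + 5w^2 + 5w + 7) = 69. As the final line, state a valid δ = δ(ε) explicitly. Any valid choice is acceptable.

Let ε > 0. We want δ > 0 such that 0 < |w − 2| < δ implies |(4w^3 + 5w^2 + 5w + 7) − 69| < ε.
(4w^3 + 5w^2 + 5w + 7) − 69 = 4w^3 + 5w^2 + 5w - 62 = (w − 2)(4w^2 + 13w + 31).
So |(4w^3 + 5w^2 + 5w + 7) − 69| = |w − 2|·|4w^2 + 13w + 31|.
Assume first that |w − 2| < 2, so |w| < 4. Then |4w^2 + 13w + 31| ≤ 4·4^2 + 13·4 + 31 = 147.
Hence |(4w^3 + 5w^2 + 5w + 7) − 69| ≤ 147|w − 2| < ε provided |w − 2| < ε/147.
Take δ = min(2, ε/147). Then 0 < |w − 2| < δ gives both |w − 2| < 2 and |w − 2| < ε/147, so |(4w^3 + 5w^2 + 5w + 7) − 69| < ε.

δ = min(2, ε/147)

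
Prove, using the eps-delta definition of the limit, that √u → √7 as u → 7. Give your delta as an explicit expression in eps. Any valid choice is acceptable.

delta = min(7, √7·eps)

Let eps > 0 be given. We want delta > 0 such that 0 < |u − 7| < delta implies |√u − √7| < eps.
Multiplying by the conjugate, |√u − √7| = |u − 7|/(√u + √7).
Restrict delta ≤ 7 so that |u − 7| < 7 forces u > 0, and then √u + √7 > √7.
Hence |√u − √7| < |u − 7|/√7, which is < eps once |u − 7| < √7·eps.
Take delta = min(7, √7·eps). If 0 < |u − 7| < delta then u > 0 and |√u − √7| < |u − 7|/√7 < eps.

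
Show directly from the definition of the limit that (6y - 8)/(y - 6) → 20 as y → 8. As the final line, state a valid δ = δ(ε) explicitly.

δ = min(1, (1/14)ε)

Suppose ε > 0. We want δ > 0 with 0 < |y − 8| < δ ⇒ |(6y - 8)/(y - 6) − 20| < ε.
Combining over a common denominator, (6y - 8)/(y - 6) − 20 = [(6y - 8)·2 − 40·(y - 6)] / [2·(y - 6)] = -28(y − 8) / (2(y - 6)).
So |(6y - 8)/(y - 6) − 20| = 28|y − 8| / (2·|y − 6|).
Require δ ≤ 1, so |y − 6| ≥ |2| − |y − 8| > 2 − 1 = 1.
Hence |(6y - 8)/(y - 6) − 20| < 28|y − 8|/(2·1) = 14|y − 8|, which is < ε once |y − 8| < (1/14)ε.
Take δ = min(1, (1/14)ε). Then 0 < |y − 8| < δ forces both bounds, so |(6y - 8)/(y - 6) − 20| < ε.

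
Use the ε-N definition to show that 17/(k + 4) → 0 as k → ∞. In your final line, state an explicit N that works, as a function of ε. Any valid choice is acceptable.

N = 17/ε

Let ε > 0. For k ≥ 1, |17/(k + 4) − 0| = 17/(k + 4) ≤ 17/k.
We need 17/k < ε, i.e. k > 17/ε.
Take N = 17/ε. If k > N then |17/(k + 4)| ≤ 17/k < ε.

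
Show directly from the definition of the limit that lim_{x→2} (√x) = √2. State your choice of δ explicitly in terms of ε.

δ = min(2, √2·ε)

Let ε > 0. We want δ > 0 such that 0 < |x − 2| < δ implies |√x − √2| < ε.
Multiplying by the conjugate, |√x − √2| = |x − 2|/(√x + √2).
Restrict δ ≤ 2 so that |x − 2| < 2 forces x > 0, and then √x + √2 > √2.
Hence |√x − √2| < |x − 2|/√2, which is < ε once |x − 2| < √2·ε.
Take δ = min(2, √2·ε). If 0 < |x − 2| < δ then x > 0 and |√x − √2| < |x − 2|/√2 < ε.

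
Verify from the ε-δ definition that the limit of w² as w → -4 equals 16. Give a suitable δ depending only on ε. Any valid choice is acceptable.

δ = min(2, ε/10)

Fix ε > 0. We seek δ > 0 with 0 < |w + 4| < δ ⇒ |w² − 16| < ε.
Factor: w² − 16 = (w + 4)(w - 4), so |w² − 16| = |w + 4|·|w - 4|.
Restrict δ ≤ 2. Then |w + 4| < 2 gives |w| < 6, so by the triangle inequality |w - 4| ≤ 6 + 4 = 10.
Hence |w² − 16| ≤ 10|w + 4|, which is < ε once |w + 4| < ε/10.
Take δ = min(2, ε/10). If 0 < |w + 4| < δ then both bounds hold and |w² − 16| ≤ 10|w + 4| < 10·(ε/10) = ε.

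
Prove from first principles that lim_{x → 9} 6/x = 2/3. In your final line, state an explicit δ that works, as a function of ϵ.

δ = min(9/2, (27/4)ϵ)

Let ϵ > 0 be given. We seek δ > 0 such that 0 < |x − 9| < δ implies |6/x − (2/3)| < ϵ.
|6/x − (2/3)| = 6·|9 − x|/(9·|x|) = 6|x − 9|/(9|x|).
Require δ ≤ 9/2 so that |x| > 9 − 9/2 = 9/2, hence 9|x| > 81/2.
Then |6/x − (2/3)| < 6|x − 9|/(81/2), which is < ϵ when |x − 9| < (27/4)ϵ.
Take δ = min(9/2, (27/4)ϵ). Then 0 < |x − 9| < δ gives both |x − 9| < 9/2 and |x − 9| < (27/4)ϵ, so |6/x − (2/3)| < ϵ.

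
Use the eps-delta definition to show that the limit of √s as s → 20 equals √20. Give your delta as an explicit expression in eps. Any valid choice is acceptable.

delta = min(20, √20·eps)

Suppose eps > 0. We want delta > 0 such that 0 < |s − 20| < delta implies |√s − √20| < eps.
Multiplying by the conjugate, |√s − √20| = |s − 20|/(√s + √20).
Restrict delta ≤ 20 so that |s − 20| < 20 forces s > 0, and then √s + √20 > √20.
Hence |√s − √20| < |s − 20|/√20, which is < eps once |s − 20| < √20·eps.
Take delta = min(20, √20·eps). If 0 < |s − 20| < delta then s > 0 and |√s − √20| < |s − 20|/√20 < eps.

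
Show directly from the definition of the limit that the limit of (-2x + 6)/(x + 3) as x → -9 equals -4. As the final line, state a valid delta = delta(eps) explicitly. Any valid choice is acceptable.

delta = min(3, (3/2)eps)

Suppose eps > 0. We want delta > 0 with 0 < |x + 9| < delta ⇒ |(-2x + 6)/(x + 3) + 4| < eps.
Combining over a common denominator, (-2x + 6)/(x + 3) + 4 = [(-2x + 6)·(-6) − 24·(x + 3)] / [(-6)·(x + 3)] = -12(x + 9) / ((-6)(x + 3)).
So |(-2x + 6)/(x + 3) + 4| = 12|x + 9| / (6·|x + 3|).
Require delta ≤ 3, so |x + 3| ≥ |-6| − |x + 9| > 6 − 3 = 3.
Hence |(-2x + 6)/(x + 3) + 4| < 12|x + 9|/(6·3) = (2/3)|x + 9|, which is < eps once |x + 9| < (3/2)eps.
Take delta = min(3, (3/2)eps). Then 0 < |x + 9| < delta forces both bounds, so |(-2x + 6)/(x + 3) + 4| < eps.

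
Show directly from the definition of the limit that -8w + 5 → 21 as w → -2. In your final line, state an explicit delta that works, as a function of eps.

Suppose eps > 0. We need delta > 0 so that 0 < |w + 2| < delta implies |(-8w + 5) − 21| < eps.
|(-8w + 5) − 21| = |-8w - 16| = 8|w + 2|.
Thus it suffices that |w + 2| < eps/8.
Take delta = eps/8. If 0 < |w + 2| < delta then |(-8w + 5) − 21| = 8|w + 2| < 8·(eps/8) = eps.

delta = eps/8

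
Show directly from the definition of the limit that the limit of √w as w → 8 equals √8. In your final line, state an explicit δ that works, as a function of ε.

δ = min(8, √8·ε)

Let ε > 0 be given. We want δ > 0 such that 0 < |w − 8| < δ implies |√w − √8| < ε.
Multiplying by the conjugate, |√w − √8| = |w − 8|/(√w + √8).
Restrict δ ≤ 8 so that |w − 8| < 8 forces w > 0, and then √w + √8 > √8.
Hence |√w − √8| < |w − 8|/√8, which is < ε once |w − 8| < √8·ε.
Take δ = min(8, √8·ε). If 0 < |w − 8| < δ then w > 0 and |√w − √8| < |w − 8|/√8 < ε.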